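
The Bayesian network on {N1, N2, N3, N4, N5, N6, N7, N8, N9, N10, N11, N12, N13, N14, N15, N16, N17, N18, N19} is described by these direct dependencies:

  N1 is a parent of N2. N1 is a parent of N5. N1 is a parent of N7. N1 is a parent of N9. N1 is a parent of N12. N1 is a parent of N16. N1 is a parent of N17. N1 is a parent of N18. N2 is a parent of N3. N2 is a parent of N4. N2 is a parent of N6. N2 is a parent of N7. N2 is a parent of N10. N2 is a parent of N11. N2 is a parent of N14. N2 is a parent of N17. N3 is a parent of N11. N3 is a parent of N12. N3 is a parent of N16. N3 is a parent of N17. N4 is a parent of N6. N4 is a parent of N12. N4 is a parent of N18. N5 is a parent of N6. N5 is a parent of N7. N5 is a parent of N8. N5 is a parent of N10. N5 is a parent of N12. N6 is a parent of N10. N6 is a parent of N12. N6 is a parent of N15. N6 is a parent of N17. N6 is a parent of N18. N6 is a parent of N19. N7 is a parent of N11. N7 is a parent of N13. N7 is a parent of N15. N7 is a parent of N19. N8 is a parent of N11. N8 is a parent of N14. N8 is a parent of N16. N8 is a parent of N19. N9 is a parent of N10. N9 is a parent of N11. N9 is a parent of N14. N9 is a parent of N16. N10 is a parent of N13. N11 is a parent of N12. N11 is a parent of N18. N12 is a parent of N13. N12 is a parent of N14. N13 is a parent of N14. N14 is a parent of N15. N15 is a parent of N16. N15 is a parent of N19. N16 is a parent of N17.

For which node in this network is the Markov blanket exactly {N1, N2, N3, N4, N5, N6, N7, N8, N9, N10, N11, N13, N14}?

The target node must have every member of {N1, N2, N3, N4, N5, N6, N7, N8, N9, N10, N11, N13, N14} as a parent, child, or co-parent, and no others.
Parents of N12: N1, N3, N4, N5, N6, N11; children: N13, N14; co-parents: N2, N7, N8, N9, N10, N13.
These exactly cover the given set, so the node is N12.

N12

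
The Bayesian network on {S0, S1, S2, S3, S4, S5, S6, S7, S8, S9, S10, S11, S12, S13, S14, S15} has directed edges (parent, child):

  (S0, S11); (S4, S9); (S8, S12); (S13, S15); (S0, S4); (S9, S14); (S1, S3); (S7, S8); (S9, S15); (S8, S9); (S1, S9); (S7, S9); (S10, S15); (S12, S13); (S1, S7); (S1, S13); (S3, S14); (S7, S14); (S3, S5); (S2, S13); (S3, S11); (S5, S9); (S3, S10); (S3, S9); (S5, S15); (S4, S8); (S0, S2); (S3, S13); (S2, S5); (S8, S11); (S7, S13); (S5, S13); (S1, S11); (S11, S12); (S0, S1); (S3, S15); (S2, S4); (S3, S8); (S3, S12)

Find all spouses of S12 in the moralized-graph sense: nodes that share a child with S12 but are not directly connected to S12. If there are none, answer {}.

{S1, S2, S5, S7}

Children of S12: S13.
  S13: S1, S2, S3, S5, S7
Excluding nodes already adjacent to S12 (S3, S8, S11, S13), the co-parent-only contribution is {S1, S2, S5, S7}.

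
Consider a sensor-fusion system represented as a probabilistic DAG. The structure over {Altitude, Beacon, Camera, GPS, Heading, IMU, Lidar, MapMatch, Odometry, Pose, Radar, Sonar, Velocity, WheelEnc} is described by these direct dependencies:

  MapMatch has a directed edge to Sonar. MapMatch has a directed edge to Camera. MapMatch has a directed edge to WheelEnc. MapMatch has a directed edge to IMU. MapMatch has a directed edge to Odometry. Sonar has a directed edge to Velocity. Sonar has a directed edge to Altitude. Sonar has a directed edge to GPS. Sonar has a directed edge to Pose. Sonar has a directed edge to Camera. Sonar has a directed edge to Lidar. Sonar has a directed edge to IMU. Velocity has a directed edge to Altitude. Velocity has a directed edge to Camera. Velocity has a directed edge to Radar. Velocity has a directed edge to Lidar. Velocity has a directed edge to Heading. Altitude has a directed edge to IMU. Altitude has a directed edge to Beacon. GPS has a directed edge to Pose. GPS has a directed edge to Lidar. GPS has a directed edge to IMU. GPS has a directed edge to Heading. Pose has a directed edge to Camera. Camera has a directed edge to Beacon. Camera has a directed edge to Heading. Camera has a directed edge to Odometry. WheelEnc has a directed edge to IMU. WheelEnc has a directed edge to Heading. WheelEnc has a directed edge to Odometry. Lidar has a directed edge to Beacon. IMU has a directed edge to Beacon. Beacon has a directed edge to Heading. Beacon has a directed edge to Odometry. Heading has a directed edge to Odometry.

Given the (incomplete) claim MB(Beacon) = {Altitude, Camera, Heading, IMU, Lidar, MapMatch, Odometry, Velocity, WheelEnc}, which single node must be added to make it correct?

Beacon has children Heading, Odometry.
Parents of Beacon: Altitude, Camera, IMU, Lidar.
Other parents of Beacon's children:
  Heading's other parents are Camera, GPS, Velocity, WheelEnc.
  Odometry also has parents Camera, Heading, MapMatch, WheelEnc.
MB(Beacon) = {Altitude, Camera, GPS, Heading, IMU, Lidar, MapMatch, Odometry, Velocity, WheelEnc}.
Comparing with the claimed set, GPS is missing.

GPS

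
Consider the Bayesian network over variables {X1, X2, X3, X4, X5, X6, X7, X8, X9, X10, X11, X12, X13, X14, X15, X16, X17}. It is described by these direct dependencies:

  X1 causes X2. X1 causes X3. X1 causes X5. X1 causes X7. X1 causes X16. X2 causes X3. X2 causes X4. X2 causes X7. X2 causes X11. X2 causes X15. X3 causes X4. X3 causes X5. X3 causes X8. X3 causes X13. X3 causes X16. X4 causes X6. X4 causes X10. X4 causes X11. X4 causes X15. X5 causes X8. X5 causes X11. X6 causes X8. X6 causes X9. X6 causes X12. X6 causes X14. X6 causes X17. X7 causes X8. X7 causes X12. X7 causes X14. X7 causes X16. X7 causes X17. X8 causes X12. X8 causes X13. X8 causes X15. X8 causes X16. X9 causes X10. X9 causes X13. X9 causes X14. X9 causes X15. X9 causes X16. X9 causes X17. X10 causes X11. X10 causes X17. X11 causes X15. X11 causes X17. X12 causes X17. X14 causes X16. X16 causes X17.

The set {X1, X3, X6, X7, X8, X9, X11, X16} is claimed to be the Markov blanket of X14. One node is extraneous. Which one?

X14 has parents X6, X7, X9.
Children of X14: X16.
Co-parents of X14 (other parents of its children):
  X16's other parents are X1, X3, X7, X8, X9.
MB(X14) = {X1, X3, X6, X7, X8, X9, X16}.
X11 is neither a parent, child, nor co-parent of X14, so it does not belong.

X11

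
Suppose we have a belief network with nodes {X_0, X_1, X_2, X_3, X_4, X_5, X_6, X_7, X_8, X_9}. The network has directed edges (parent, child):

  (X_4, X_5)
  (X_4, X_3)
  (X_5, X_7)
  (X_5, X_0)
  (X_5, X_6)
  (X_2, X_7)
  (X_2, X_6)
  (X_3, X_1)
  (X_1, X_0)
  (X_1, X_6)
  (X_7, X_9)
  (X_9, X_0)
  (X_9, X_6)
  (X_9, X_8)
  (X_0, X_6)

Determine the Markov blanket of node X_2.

Children of X_2: X_6, X_7.
X_2 has no parents.
Co-parents of X_2 (other parents of its children):
  X_7: X_5
  X_6: X_0, X_1, X_5, X_9
So the Markov blanket of X_2 is {X_0, X_1, X_5, X_6, X_7, X_9}.

{X_0, X_1, X_5, X_6, X_7, X_9}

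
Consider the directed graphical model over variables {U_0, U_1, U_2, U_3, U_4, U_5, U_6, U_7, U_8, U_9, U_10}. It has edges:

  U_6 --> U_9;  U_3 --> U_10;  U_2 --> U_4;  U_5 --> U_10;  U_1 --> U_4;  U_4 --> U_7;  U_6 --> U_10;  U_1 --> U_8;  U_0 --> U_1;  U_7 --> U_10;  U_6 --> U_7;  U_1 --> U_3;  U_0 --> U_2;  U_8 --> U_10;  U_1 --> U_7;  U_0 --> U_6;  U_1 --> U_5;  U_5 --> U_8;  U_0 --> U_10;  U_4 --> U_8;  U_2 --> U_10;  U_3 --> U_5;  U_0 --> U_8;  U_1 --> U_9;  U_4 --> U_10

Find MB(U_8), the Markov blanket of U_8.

{U_0, U_1, U_2, U_3, U_4, U_5, U_6, U_7, U_10}

By definition, MB(U_8) is built from U_8's parents, U_8's children, and the co-parents of U_8.
U_8's children: U_10.
U_8's parents: U_0, U_1, U_4, U_5.
For each child, the remaining parents (spouses of U_8):
  U_10 also has parents U_0, U_2, U_3, U_4, U_5, U_6, U_7.
Taking the union gives {U_0, U_1, U_2, U_3, U_4, U_5, U_6, U_7, U_10}.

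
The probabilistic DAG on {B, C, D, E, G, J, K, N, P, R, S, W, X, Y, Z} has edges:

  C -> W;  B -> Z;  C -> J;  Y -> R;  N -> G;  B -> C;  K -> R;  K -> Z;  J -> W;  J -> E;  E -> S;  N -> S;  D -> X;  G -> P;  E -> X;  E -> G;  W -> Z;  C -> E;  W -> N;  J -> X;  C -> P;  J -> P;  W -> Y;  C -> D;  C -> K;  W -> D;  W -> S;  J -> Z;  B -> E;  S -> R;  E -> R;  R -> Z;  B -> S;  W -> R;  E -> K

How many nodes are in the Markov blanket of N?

5

Recall MB(v) = parents ∪ children ∪ spouses, where spouses are the other parents of v's children.
N has parent W.
N's children: G, S.
Co-parents of N (other parents of its children):
  S: B, E, W
  G: E
MB(N) = {B, E, G, S, W}, which has 5 nodes.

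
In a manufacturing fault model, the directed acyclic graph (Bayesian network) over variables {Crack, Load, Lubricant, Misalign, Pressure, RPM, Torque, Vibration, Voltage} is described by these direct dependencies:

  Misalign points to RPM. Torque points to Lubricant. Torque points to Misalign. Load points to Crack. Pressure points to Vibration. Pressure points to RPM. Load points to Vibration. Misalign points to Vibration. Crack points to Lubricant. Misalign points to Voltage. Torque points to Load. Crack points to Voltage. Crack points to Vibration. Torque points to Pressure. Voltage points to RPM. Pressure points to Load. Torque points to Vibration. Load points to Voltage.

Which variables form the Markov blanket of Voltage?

{Crack, Load, Misalign, Pressure, RPM}

Pa(Voltage) = {Crack, Load, Misalign}.
Children of Voltage: RPM.
Parents of each child, excluding Voltage:
  RPM also has parents Misalign, Pressure.
Taking the union gives {Crack, Load, Misalign, Pressure, RPM}.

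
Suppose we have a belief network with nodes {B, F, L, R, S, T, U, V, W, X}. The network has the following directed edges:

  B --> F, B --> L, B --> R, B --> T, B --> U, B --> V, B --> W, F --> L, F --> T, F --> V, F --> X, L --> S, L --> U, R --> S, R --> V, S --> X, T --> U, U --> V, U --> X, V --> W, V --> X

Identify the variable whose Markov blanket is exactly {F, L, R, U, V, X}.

S

The target node must have every member of {F, L, R, U, V, X} as a parent, child, or co-parent, and no others.
Parents of S: L, R; children: X; co-parents: F, U, V.
These exactly cover the given set, so the node is S.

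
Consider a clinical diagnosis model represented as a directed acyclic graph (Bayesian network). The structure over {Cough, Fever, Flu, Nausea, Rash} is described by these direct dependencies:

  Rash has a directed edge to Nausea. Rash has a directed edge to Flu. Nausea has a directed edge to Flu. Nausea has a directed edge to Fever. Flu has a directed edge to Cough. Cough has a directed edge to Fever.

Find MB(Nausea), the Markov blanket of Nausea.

{Cough, Fever, Flu, Rash}

Recall MB(v) = parents ∪ children ∪ spouses, where spouses are the other parents of v's children.
Nausea has parent Rash.
Children of Nausea: Fever, Flu.
Other parents of Nausea's children:
  Flu's other parent is Rash.
  parents(Fever) \ {Nausea} = {Cough}.
Taking the union gives {Cough, Fever, Flu, Rash}.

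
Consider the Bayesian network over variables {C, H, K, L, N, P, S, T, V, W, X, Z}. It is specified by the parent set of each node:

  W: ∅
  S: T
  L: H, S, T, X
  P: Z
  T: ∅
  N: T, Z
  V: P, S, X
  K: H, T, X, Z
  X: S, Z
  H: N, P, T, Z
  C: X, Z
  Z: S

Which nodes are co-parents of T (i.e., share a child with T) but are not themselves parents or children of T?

{P, X, Z}

Children of T: H, K, L, N, S.
  S: no additional parents.
  N also has parent Z.
  H also has parents N, P, Z.
  K also has parents H, X, Z.
  parents(L) \ {T} = {H, S, X}.
Excluding nodes already adjacent to T (H, K, L, N, S), the co-parent-only contribution is {P, X, Z}.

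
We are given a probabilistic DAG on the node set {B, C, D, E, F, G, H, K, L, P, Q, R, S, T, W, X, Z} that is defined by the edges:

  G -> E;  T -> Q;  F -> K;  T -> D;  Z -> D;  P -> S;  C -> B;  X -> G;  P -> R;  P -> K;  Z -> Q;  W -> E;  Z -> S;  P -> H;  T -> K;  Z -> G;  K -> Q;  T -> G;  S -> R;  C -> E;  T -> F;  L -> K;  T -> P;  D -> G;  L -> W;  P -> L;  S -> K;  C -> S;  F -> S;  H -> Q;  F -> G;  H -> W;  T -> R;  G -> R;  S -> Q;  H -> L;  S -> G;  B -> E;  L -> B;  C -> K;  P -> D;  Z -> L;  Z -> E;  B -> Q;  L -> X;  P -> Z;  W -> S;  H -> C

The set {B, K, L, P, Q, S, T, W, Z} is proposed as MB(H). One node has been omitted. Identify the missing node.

By definition, MB(H) is built from H's parents, H's children, and the co-parents of H.
H has parent P.
Children of H: C, L, Q, W.
For each child, the remaining parents (spouses of H):
  C: no additional parents.
  L's other parents are P, Z.
  parents(W) \ {H} = {L}.
  Q also has parents B, K, S, T, Z.
MB(H) = {B, C, K, L, P, Q, S, T, W, Z}.
Comparing with the claimed set, C is missing.

C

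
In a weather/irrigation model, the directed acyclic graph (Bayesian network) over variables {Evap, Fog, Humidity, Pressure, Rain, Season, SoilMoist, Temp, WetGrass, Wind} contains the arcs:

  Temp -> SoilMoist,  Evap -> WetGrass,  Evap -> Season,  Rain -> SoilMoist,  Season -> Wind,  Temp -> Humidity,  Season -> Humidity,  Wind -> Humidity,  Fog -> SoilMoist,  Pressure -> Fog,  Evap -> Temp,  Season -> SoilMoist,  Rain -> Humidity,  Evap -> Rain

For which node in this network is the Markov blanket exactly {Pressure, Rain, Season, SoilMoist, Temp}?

Fog

The target node must have every member of {Pressure, Rain, Season, SoilMoist, Temp} as a parent, child, or co-parent, and no others.
Parents of Fog: Pressure; children: SoilMoist; co-parents: Rain, Season, Temp.
These exactly cover the given set, so the node is Fog.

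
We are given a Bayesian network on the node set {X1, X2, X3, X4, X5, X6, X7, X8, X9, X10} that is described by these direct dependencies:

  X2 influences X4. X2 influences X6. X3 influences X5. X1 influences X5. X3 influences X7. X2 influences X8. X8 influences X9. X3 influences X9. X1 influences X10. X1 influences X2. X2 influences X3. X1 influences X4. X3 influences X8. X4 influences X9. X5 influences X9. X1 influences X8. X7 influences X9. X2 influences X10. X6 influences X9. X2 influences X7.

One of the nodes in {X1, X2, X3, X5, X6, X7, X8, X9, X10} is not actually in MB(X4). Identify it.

X10

Recall MB(v) = parents ∪ children ∪ spouses, where spouses are the other parents of v's children.
X4 has child X9.
Parents of X4: X1, X2.
Co-parents of X4 (other parents of its children):
  parents(X9) \ {X4} = {X3, X5, X6, X7, X8}.
MB(X4) = {X1, X2, X3, X5, X6, X7, X8, X9}.
X10 is neither a parent, child, nor co-parent of X4, so it does not belong.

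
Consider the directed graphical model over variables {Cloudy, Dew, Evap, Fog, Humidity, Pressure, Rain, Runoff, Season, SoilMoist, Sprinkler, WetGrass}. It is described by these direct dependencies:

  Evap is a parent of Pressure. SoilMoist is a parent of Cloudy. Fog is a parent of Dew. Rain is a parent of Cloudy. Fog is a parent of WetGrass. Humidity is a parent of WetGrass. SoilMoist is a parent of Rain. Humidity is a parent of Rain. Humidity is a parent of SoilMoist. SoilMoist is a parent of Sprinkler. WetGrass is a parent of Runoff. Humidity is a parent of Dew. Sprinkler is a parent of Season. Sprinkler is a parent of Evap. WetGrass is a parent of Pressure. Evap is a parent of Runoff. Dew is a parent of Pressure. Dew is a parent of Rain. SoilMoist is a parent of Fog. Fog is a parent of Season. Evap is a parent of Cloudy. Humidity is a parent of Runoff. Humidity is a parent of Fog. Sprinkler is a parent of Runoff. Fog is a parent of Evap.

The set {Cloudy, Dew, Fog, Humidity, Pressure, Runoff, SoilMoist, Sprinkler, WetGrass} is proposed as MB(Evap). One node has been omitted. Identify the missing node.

Evap has parents Fog, Sprinkler.
Children of Evap: Cloudy, Pressure, Runoff.
Other parents of Evap's children:
  Runoff also has parents Humidity, Sprinkler, WetGrass.
  parents(Pressure) \ {Evap} = {Dew, WetGrass}.
  Cloudy also has parents Rain, SoilMoist.
MB(Evap) = {Cloudy, Dew, Fog, Humidity, Pressure, Rain, Runoff, SoilMoist, Sprinkler, WetGrass}.
Comparing with the claimed set, Rain is missing.

Rain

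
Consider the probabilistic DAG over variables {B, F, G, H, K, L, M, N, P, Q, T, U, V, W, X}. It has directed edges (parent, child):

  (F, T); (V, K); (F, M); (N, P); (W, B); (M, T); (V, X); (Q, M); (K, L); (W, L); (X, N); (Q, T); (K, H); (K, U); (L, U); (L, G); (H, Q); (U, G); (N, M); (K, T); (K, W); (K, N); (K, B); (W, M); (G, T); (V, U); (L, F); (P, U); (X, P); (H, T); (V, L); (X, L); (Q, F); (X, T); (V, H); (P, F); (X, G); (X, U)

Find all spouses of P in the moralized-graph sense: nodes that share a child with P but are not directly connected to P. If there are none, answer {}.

{K, L, Q, V}

Children of P: F, U.
  U's other parents are K, L, V, X.
  parents(F) \ {P} = {L, Q}.
Excluding nodes already adjacent to P (F, N, U, X), the co-parent-only contribution is {K, L, Q, V}.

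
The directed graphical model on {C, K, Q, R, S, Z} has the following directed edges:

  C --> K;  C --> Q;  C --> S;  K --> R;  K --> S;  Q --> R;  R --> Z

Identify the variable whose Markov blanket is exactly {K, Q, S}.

The target node must have every member of {K, Q, S} as a parent, child, or co-parent, and no others.
Parents of C: none; children: K, Q, S; co-parents: K.
These exactly cover the given set, so the node is C.

C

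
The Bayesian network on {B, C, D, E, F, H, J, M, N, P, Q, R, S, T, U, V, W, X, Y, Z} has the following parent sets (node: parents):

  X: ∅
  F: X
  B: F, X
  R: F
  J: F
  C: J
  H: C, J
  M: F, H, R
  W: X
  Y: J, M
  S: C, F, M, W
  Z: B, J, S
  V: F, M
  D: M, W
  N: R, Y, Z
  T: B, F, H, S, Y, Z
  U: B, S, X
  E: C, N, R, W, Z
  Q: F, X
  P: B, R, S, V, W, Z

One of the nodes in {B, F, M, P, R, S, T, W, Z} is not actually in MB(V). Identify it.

Ch(V) = {P}.
V's parents: F, M.
Other parents of V's children:
  P also has parents B, R, S, W, Z.
MB(V) = {B, F, M, P, R, S, W, Z}.
T is neither a parent, child, nor co-parent of V, so it does not belong.

T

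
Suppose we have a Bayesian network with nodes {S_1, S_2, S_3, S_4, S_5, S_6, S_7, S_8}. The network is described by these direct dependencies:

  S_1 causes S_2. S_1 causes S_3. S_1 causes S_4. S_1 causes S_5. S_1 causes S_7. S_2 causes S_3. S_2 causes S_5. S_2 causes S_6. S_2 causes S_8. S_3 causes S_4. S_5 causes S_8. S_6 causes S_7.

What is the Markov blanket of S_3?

{S_1, S_2, S_4}

Pa(S_3) = {S_1, S_2}.
Children of S_3: S_4.
Co-parents of S_3 (other parents of its children):
  parents(S_4) \ {S_3} = {S_1}.
Union: {S_1, S_2} ∪ {S_4} ∪ {S_1} = {S_1, S_2, S_4}.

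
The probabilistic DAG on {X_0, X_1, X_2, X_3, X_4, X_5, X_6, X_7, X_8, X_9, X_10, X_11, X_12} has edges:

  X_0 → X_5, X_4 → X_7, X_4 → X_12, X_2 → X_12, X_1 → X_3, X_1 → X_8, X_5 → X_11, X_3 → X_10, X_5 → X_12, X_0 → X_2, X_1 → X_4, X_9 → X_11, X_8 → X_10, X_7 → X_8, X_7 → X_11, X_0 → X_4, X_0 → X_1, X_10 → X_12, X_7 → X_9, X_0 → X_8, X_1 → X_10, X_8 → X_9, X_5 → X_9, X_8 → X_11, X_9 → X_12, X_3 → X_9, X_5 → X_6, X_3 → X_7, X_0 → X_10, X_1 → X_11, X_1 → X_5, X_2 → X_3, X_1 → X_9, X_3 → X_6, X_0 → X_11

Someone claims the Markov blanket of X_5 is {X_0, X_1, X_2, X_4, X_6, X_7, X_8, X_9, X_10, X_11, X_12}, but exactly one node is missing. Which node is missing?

X_3

X_5's children: X_6, X_9, X_11, X_12.
Pa(X_5) = {X_0, X_1}.
Other parents of X_5's children:
  X_6: X_3
  X_9: X_1, X_3, X_7, X_8
  X_11: X_0, X_1, X_7, X_8, X_9
  X_12: X_2, X_4, X_9, X_10
MB(X_5) = {X_0, X_1, X_2, X_3, X_4, X_6, X_7, X_8, X_9, X_10, X_11, X_12}.
Comparing with the claimed set, X_3 is missing.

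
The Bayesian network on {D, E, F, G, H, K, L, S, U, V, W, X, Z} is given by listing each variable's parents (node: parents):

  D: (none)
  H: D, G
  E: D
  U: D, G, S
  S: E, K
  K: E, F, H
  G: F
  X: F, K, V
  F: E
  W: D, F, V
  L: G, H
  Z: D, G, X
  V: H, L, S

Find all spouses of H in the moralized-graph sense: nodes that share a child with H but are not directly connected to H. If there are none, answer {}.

Children of H: K, L, V.
  parents(K) \ {H} = {E, F}.
  parents(L) \ {H} = {G}.
  V also has parents L, S.
Excluding nodes already adjacent to H (D, G, K, L, V), the co-parent-only contribution is {E, F, S}.

{E, F, S}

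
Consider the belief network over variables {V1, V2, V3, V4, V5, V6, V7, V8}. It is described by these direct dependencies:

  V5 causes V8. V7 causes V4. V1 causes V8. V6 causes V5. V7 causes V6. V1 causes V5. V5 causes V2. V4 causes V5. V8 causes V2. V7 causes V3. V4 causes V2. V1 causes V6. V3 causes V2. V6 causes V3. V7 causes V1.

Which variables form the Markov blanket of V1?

The Markov blanket of a node is its parents, its children, and the other parents of its children.
Pa(V1) = {V7}.
V1's children: V5, V6, V8.
Other parents of V1's children:
  parents(V6) \ {V1} = {V7}.
  V5's other parents are V4, V6.
  V8's other parent is V5.
So the Markov blanket of V1 is {V4, V5, V6, V7, V8}.

{V4, V5, V6, V7, V8}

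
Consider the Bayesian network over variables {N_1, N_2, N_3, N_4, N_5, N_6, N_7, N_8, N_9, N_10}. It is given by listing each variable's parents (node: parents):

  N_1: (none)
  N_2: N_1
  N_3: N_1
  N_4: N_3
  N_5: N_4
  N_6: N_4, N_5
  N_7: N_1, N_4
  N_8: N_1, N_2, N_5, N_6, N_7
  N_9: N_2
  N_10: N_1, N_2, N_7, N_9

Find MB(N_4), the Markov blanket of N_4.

{N_1, N_3, N_5, N_6, N_7}

N_4 has parent N_3.
N_4 has children N_5, N_6, N_7.
Parents of each child, excluding N_4:
  N_5: —
  N_6: N_5
  N_7: N_1
So the Markov blanket of N_4 is {N_1, N_3, N_5, N_6, N_7}.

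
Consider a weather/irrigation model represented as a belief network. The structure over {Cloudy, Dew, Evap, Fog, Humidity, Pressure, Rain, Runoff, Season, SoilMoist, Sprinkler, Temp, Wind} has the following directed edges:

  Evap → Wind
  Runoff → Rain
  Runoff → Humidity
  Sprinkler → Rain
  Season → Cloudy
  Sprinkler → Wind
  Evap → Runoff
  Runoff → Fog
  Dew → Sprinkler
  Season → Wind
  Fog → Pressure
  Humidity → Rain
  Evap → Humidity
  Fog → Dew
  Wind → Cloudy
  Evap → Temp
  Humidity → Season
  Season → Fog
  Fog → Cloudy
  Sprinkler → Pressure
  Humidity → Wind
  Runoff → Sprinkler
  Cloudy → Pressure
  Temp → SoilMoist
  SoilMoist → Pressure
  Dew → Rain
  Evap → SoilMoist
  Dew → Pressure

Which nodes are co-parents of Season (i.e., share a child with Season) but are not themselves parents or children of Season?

{Evap, Runoff, Sprinkler}

Children of Season: Cloudy, Fog, Wind.
  parents(Fog) \ {Season} = {Runoff}.
  parents(Wind) \ {Season} = {Evap, Humidity, Sprinkler}.
  Cloudy's other parents are Fog, Wind.
Excluding nodes already adjacent to Season (Cloudy, Fog, Humidity, Wind), the co-parent-only contribution is {Evap, Runoff, Sprinkler}.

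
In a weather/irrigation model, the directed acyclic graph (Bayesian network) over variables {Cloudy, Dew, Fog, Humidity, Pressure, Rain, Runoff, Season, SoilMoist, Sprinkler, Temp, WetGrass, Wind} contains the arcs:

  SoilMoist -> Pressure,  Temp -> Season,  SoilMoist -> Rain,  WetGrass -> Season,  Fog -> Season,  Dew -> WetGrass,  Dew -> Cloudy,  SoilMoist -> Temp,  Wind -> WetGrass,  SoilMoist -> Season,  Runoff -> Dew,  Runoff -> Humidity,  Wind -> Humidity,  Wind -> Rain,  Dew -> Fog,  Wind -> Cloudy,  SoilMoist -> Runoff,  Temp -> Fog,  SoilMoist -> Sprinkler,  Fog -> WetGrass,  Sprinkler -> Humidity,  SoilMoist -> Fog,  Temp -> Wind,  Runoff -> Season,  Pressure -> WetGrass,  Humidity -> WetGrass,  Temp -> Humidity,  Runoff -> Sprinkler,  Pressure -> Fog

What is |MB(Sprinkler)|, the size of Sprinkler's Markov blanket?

5

Sprinkler's parents: Runoff, SoilMoist.
Ch(Sprinkler) = {Humidity}.
Co-parents of Sprinkler (other parents of its children):
  Humidity's other parents are Runoff, Temp, Wind.
MB(Sprinkler) = {Humidity, Runoff, SoilMoist, Temp, Wind}, which has 5 nodes.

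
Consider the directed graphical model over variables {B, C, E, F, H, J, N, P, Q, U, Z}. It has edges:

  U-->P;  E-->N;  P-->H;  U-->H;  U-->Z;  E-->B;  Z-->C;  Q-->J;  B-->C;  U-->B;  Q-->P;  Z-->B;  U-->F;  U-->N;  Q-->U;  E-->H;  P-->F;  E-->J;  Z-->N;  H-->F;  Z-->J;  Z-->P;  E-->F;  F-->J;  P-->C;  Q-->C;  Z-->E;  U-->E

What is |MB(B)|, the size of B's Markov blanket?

The Markov blanket of a node is its parents, its children, and the other parents of its children.
B's parents: E, U, Z.
B has child C.
For each child, the remaining parents (spouses of B):
  C also has parents P, Q, Z.
MB(B) = {C, E, P, Q, U, Z}, which has 6 nodes.

6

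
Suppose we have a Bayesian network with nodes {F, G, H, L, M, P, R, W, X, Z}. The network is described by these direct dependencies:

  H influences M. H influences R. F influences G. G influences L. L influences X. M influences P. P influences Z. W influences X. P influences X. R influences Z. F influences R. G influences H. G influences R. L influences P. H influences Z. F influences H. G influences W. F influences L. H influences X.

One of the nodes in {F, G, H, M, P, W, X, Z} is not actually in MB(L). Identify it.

Ch(L) = {P, X}.
L's parents: F, G.
Other parents of L's children:
  P also has parent M.
  parents(X) \ {L} = {H, P, W}.
MB(L) = {F, G, H, M, P, W, X}.
Z is neither a parent, child, nor co-parent of L, so it does not belong.

Z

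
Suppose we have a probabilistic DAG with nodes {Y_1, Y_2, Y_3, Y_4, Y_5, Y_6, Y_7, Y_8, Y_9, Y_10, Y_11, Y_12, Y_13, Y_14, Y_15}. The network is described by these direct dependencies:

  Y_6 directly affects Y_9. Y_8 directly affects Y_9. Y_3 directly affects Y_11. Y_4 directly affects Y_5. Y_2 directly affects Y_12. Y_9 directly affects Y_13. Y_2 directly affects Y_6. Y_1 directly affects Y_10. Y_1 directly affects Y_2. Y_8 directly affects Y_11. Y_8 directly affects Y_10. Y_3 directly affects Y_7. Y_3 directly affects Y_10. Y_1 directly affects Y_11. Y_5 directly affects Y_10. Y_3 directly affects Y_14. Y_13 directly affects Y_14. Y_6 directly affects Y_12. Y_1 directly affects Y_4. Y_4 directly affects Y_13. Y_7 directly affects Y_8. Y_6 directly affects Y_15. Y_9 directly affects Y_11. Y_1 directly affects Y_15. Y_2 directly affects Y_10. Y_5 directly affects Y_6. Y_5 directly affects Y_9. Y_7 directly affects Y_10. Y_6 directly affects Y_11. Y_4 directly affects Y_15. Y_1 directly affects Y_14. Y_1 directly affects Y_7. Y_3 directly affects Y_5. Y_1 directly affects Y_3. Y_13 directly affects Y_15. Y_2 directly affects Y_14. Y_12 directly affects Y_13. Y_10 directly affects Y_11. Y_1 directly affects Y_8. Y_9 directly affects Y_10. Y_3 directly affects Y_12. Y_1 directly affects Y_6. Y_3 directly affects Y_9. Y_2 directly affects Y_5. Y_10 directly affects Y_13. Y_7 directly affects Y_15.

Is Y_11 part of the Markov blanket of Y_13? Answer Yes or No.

A node's Markov blanket = Pa ∪ Ch ∪ (parents of Ch other than the node itself).
Y_13 has parents Y_4, Y_9, Y_10, Y_12.
Y_13's children: Y_14, Y_15.
For each child, the remaining parents (spouses of Y_13):
  parents(Y_14) \ {Y_13} = {Y_1, Y_2, Y_3}.
  parents(Y_15) \ {Y_13} = {Y_1, Y_4, Y_6, Y_7}.
MB(Y_13) = {Y_1, Y_2, Y_3, Y_4, Y_6, Y_7, Y_9, Y_10, Y_12, Y_14, Y_15}; Y_11 is not in this set.

No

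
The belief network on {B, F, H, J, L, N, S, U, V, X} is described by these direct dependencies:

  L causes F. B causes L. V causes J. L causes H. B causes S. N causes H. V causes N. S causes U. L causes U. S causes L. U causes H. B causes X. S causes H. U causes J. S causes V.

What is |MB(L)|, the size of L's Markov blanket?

L's parents: B, S.
L's children: F, H, U.
Parents of each child, excluding L:
  U's other parent is S.
  H also has parents N, S, U.
  F: no additional parents.
MB(L) = {B, F, H, N, S, U}, which has 6 nodes.

6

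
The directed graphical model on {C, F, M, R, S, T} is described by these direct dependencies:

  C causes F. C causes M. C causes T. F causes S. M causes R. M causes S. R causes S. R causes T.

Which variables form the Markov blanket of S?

The Markov blanket of a node is its parents, its children, and the other parents of its children.
S has parents F, M, R.
Ch(S) = {}.
S has no children, so there are no co-parents.
So the Markov blanket of S is {F, M, R}.

{F, M, R}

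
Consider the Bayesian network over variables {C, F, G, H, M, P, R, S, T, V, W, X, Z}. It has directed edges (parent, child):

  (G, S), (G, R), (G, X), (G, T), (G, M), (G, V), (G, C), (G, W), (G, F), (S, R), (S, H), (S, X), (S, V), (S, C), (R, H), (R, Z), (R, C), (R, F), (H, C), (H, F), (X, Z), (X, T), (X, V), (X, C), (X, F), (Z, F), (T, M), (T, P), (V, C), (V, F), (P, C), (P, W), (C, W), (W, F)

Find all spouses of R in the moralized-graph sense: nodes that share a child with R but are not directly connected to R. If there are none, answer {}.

Children of R: C, F, H, Z.
  H: S
  Z: X
  C: G, H, P, S, V, X
  F: G, H, V, W, X, Z
Excluding nodes already adjacent to R (C, F, G, H, S, Z), the co-parent-only contribution is {P, V, W, X}.

{P, V, W, X}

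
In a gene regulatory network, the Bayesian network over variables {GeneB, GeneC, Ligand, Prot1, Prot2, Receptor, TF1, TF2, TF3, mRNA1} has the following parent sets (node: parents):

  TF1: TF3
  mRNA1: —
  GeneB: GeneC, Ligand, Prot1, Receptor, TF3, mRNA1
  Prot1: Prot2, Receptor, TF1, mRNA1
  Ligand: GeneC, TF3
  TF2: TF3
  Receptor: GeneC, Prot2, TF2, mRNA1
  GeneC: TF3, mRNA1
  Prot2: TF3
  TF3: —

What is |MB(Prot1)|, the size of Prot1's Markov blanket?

Children of Prot1: GeneB.
Pa(Prot1) = {Prot2, Receptor, TF1, mRNA1}.
For each child, the remaining parents (spouses of Prot1):
  GeneB's other parents are GeneC, Ligand, Receptor, TF3, mRNA1.
MB(Prot1) = {GeneB, GeneC, Ligand, Prot2, Receptor, TF1, TF3, mRNA1}, which has 8 nodes.

8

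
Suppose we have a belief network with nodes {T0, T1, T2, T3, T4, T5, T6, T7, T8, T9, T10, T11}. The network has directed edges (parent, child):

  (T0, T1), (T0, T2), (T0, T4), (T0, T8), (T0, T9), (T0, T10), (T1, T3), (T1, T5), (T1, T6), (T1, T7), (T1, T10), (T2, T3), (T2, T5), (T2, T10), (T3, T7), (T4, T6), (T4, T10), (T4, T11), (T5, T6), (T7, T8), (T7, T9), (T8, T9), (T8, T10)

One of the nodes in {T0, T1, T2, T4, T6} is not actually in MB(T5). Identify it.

T0

T5 has child T6.
Parents of T5: T1, T2.
For each child, the remaining parents (spouses of T5):
  T6 also has parents T1, T4.
MB(T5) = {T1, T2, T4, T6}.
T0 is neither a parent, child, nor co-parent of T5, so it does not belong.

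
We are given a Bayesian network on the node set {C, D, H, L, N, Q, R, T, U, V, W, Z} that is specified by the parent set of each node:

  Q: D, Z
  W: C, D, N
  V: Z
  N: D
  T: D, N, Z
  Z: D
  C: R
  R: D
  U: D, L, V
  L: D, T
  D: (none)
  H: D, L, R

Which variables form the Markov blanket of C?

C's parents: R.
C's children: W.
For each child, the remaining parents (spouses of C):
  W's other parents are D, N.
Union: {R} ∪ {W} ∪ {D, N} = {D, N, R, W}.

{D, N, R, W}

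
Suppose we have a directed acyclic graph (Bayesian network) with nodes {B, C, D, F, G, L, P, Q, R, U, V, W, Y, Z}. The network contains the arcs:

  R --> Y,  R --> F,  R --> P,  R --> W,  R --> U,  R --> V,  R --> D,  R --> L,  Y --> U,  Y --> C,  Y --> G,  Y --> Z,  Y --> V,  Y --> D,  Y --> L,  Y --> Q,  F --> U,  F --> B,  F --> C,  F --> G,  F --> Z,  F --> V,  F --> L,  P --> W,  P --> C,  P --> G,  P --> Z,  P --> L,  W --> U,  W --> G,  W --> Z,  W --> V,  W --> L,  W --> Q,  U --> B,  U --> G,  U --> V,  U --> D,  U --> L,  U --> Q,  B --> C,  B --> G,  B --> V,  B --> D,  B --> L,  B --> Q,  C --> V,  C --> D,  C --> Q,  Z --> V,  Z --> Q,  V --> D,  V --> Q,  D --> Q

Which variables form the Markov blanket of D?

{B, C, Q, R, U, V, W, Y, Z}

Parents of D: B, C, R, U, V, Y.
D's children: Q.
Parents of each child, excluding D:
  Q: B, C, U, V, W, Y, Z
So the Markov blanket of D is {B, C, Q, R, U, V, W, Y, Z}.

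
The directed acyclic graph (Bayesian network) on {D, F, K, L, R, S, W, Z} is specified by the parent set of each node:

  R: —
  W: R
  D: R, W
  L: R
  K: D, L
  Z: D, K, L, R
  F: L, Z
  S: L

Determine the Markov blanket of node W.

{D, R}

Parents of W: R.
Ch(W) = {D}.
For each child, the remaining parents (spouses of W):
  D also has parent R.
Taking the union gives {D, R}.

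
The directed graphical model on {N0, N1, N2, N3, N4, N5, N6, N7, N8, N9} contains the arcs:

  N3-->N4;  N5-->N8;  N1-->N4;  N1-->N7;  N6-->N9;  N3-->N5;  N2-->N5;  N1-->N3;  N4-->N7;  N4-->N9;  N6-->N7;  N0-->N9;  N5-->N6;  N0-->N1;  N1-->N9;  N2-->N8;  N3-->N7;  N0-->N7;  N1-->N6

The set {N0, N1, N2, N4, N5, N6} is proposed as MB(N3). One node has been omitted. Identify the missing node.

N7

N3's parents: N1.
Children of N3: N4, N5, N7.
Other parents of N3's children:
  parents(N4) \ {N3} = {N1}.
  N5 also has parent N2.
  N7 also has parents N0, N1, N4, N6.
MB(N3) = {N0, N1, N2, N4, N5, N6, N7}.
Comparing with the claimed set, N7 is missing.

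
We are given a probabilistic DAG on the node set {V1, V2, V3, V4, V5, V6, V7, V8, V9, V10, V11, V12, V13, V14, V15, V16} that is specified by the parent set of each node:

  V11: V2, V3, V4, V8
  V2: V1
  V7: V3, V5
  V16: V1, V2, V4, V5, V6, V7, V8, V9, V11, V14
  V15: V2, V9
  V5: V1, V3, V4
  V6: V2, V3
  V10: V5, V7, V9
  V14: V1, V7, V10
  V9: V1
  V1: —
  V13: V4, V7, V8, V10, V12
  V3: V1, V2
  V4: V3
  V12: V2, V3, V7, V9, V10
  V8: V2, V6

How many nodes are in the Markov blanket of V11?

V11 has parents V2, V3, V4, V8.
Children of V11: V16.
Parents of each child, excluding V11:
  V16's other parents are V1, V2, V4, V5, V6, V7, V8, V9, V14.
MB(V11) = {V1, V2, V3, V4, V5, V6, V7, V8, V9, V14, V16}, which has 11 nodes.

11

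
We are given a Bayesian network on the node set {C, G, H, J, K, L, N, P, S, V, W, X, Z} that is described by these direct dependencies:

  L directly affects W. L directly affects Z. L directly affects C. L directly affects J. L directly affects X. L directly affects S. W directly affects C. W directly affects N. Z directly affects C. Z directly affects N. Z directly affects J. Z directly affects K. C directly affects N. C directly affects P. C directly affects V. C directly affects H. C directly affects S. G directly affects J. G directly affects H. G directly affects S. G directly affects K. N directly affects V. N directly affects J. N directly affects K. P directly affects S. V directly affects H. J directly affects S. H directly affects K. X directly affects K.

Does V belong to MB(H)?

Yes

V is a parent of H.
So V ∈ MB(H).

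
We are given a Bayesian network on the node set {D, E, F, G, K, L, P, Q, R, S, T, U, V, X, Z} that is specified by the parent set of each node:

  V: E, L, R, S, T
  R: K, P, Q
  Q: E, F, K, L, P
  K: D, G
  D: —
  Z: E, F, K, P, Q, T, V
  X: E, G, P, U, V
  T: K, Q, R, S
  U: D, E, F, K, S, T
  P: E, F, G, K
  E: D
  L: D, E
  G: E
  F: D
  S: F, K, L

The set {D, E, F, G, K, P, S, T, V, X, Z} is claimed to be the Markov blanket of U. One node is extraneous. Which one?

Z

U has parents D, E, F, K, S, T.
Ch(U) = {X}.
Other parents of U's children:
  X's other parents are E, G, P, V.
MB(U) = {D, E, F, G, K, P, S, T, V, X}.
Z is neither a parent, child, nor co-parent of U, so it does not belong.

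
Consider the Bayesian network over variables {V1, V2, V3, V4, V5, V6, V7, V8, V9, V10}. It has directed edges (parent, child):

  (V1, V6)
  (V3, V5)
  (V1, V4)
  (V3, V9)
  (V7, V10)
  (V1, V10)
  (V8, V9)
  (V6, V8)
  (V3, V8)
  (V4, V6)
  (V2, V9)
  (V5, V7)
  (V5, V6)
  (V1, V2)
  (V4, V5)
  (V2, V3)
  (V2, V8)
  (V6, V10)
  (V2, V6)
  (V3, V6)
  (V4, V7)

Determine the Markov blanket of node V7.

Recall MB(v) = parents ∪ children ∪ spouses, where spouses are the other parents of v's children.
V7 has parents V4, V5.
V7's children: V10.
Co-parents of V7 (other parents of its children):
  V10's other parents are V1, V6.
Taking the union gives {V1, V4, V5, V6, V10}.

{V1, V4, V5, V6, V10}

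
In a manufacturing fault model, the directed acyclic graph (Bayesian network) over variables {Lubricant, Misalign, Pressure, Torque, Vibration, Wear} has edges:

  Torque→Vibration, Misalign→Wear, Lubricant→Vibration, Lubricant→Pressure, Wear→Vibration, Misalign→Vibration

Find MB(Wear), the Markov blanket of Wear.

A node's Markov blanket = Pa ∪ Ch ∪ (parents of Ch other than the node itself).
Wear's parents: Misalign.
Ch(Wear) = {Vibration}.
Other parents of Wear's children:
  parents(Vibration) \ {Wear} = {Lubricant, Misalign, Torque}.
MB(Wear) = {Lubricant, Misalign, Torque, Vibration}.

{Lubricant, Misalign, Torque, Vibration}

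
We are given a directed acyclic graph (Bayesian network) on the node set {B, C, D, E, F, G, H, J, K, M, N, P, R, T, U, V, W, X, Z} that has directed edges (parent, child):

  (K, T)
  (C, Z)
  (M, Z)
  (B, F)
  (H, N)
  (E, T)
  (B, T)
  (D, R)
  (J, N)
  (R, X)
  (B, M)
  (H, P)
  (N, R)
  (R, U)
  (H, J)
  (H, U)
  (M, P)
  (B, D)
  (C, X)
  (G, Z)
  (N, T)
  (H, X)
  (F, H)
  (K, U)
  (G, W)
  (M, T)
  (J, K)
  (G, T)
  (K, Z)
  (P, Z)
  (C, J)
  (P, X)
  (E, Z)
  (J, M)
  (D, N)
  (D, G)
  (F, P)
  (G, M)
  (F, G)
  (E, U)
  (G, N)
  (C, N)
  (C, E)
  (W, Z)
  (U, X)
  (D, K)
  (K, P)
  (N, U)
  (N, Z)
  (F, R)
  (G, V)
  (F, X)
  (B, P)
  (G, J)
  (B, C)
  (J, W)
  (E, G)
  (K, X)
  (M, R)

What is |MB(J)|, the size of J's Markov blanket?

9

By definition, MB(J) is built from J's parents, J's children, and the co-parents of J.
Ch(J) = {K, M, N, W}.
J has parents C, G, H.
Other parents of J's children:
  K's other parent is D.
  parents(M) \ {J} = {B, G}.
  parents(N) \ {J} = {C, D, G, H}.
  W's other parent is G.
MB(J) = {B, C, D, G, H, K, M, N, W}, which has 9 nodes.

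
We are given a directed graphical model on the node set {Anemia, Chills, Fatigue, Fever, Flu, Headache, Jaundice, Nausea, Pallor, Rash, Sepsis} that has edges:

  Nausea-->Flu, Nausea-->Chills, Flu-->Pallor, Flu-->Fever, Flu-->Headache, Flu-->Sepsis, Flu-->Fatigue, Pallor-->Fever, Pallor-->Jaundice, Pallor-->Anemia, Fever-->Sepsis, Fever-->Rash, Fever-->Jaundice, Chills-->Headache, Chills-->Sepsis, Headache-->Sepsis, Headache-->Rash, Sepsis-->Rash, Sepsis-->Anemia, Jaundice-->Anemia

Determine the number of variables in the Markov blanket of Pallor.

Recall MB(v) = parents ∪ children ∪ spouses, where spouses are the other parents of v's children.
Pallor's parents: Flu.
Pallor's children: Anemia, Fever, Jaundice.
Parents of each child, excluding Pallor:
  parents(Fever) \ {Pallor} = {Flu}.
  parents(Jaundice) \ {Pallor} = {Fever}.
  Anemia also has parents Jaundice, Sepsis.
MB(Pallor) = {Anemia, Fever, Flu, Jaundice, Sepsis}, which has 5 nodes.

5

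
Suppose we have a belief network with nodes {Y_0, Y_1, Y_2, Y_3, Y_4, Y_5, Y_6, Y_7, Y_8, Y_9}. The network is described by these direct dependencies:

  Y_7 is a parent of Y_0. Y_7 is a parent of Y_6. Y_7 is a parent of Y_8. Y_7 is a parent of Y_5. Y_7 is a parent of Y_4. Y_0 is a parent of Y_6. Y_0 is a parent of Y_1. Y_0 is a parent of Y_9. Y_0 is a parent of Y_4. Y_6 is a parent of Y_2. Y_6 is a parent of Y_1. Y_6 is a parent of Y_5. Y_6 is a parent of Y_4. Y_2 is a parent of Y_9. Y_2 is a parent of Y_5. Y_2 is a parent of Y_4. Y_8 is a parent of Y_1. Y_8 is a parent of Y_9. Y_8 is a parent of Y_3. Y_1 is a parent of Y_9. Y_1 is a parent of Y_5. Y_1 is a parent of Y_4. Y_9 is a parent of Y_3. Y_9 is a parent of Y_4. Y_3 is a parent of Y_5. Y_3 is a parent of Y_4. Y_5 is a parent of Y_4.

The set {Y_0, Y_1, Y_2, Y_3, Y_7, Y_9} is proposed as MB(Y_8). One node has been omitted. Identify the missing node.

Recall MB(v) = parents ∪ children ∪ spouses, where spouses are the other parents of v's children.
Pa(Y_8) = {Y_7}.
Ch(Y_8) = {Y_1, Y_3, Y_9}.
For each child, the remaining parents (spouses of Y_8):
  parents(Y_1) \ {Y_8} = {Y_0, Y_6}.
  Y_9 also has parents Y_0, Y_1, Y_2.
  Y_3's other parent is Y_9.
MB(Y_8) = {Y_0, Y_1, Y_2, Y_3, Y_6, Y_7, Y_9}.
Comparing with the claimed set, Y_6 is missing.

Y_6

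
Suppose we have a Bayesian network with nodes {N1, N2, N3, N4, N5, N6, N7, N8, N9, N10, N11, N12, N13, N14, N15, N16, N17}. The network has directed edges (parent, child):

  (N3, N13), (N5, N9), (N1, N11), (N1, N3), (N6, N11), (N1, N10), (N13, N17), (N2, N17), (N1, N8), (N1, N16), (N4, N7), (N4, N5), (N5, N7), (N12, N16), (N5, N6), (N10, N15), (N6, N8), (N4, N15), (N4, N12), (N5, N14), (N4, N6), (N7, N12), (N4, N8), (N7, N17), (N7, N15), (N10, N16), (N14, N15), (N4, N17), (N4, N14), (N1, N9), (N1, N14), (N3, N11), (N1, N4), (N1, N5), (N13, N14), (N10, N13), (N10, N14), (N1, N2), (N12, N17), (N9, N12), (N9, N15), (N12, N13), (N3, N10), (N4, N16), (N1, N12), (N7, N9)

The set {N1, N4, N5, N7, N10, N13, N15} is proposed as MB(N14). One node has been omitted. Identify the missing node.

N9

Recall MB(v) = parents ∪ children ∪ spouses, where spouses are the other parents of v's children.
N14 has parents N1, N4, N5, N10, N13.
N14's children: N15.
For each child, the remaining parents (spouses of N14):
  N15's other parents are N4, N7, N9, N10.
MB(N14) = {N1, N4, N5, N7, N9, N10, N13, N15}.
Comparing with the claimed set, N9 is missing.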